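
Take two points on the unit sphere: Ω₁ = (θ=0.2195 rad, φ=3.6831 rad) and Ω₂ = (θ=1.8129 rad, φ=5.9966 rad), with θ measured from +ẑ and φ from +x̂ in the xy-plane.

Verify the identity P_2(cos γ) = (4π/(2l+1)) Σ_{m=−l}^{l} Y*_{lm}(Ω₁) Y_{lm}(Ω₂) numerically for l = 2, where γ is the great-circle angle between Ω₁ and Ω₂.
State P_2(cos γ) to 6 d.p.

-0.286859

Addition theorem: P_2(cos γ) = (4π/5) Σ_m Y*_{lm}(Ω₁) Y_{lm}(Ω₂), m = −2…2:
  term(m=-2) = -0.000569+0.006643i   from Y*(Ω₁)=+0.008583+0.016178i, Y(Ω₂)=+0.305888+0.197436i
  term(m=-1) = +0.019965+0.021747i   from Y*(Ω₁)=-0.140691-0.084623i, Y(Ω₂)=-0.172480-0.050829i
  term(m=+0) = -0.152930+0.000000i   from Y*(Ω₁)=+0.585924-0.000000i, Y(Ω₂)=-0.261007+0.000000i
  term(m=+1) = +0.019965-0.021747i   from Y*(Ω₁)=+0.140691-0.084623i, Y(Ω₂)=+0.172480-0.050829i
  term(m=+2) = -0.000569-0.006643i   from Y*(Ω₁)=+0.008583-0.016178i, Y(Ω₂)=+0.305888-0.197436i
Accumulated sum -0.114138-0.000000i; after 4π/(2l+1) scaling, -0.286859-0.000000i ⇒ P_2 = -0.286859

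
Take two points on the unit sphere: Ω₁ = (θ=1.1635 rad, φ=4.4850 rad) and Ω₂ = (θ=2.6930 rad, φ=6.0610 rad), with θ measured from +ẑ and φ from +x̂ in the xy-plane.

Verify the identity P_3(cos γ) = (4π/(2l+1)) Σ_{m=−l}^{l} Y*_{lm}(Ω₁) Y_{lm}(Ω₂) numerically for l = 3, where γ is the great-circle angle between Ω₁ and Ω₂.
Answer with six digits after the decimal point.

0.422833

Addition theorem: P_3(cos γ) = (4π/7) Σ_m Y*_{lm}(Ω₁) Y_{lm}(Ω₂), m = −3…3:
  term(m=-3) = 0.00017 + 0.01099j   from Y*(Ω₁)=0.20363 + 0.25070j, Y(Ω₂)=0.02675 + 0.02104j
  term(m=-2) = 0.05912 - 0.00062j   from Y*(Ω₁)=-0.30662 + 0.14993j, Y(Ω₂)=-0.15639 - 0.07446j
  term(m=-1) = 0.00014 + 0.02741j   from Y*(Ω₁)=0.01441 + 0.06228j, Y(Ω₂)=0.41829 + 0.09450j
  term(m=+0) = 0.11668 + 0.00000j   from Y*(Ω₁)=-0.32749 + 0.00000j, Y(Ω₂)=-0.35627 + 0.00000j
  term(m=+1) = 0.00014 - 0.02741j   from Y*(Ω₁)=-0.01441 + 0.06228j, Y(Ω₂)=-0.41829 + 0.09450j
  term(m=+2) = 0.05912 + 0.00062j   from Y*(Ω₁)=-0.30662 - 0.14993j, Y(Ω₂)=-0.15639 + 0.07446j
  term(m=+3) = 0.00017 - 0.01099j   from Y*(Ω₁)=-0.20363 + 0.25070j, Y(Ω₂)=-0.02675 + 0.02104j
Accumulated sum 0.23554 + 0.00000j; after 4π/(2l+1) scaling, 0.42283 + 0.00000j ⇒ P_3 = 0.422833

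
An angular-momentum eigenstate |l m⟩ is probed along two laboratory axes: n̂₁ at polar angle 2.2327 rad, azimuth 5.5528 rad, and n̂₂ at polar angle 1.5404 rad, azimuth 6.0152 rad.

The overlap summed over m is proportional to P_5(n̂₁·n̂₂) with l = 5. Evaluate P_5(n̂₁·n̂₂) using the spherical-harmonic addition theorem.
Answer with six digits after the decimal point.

Expand P_5 via completeness: Σ_{m} conj(Y_{5,m}) at Ω₁ times Y_{5,m} at Ω₂ —
  m=-5: (-0.123694, 0.069243) × (0.105960, 0.450775) = (-0.044320, -0.048421)  (running Σ = (-0.044320, -0.048421))
  m=-4: (0.340853, 0.076240) × (0.021301, 0.039098) = (0.004280, 0.014951)  (running Σ = (-0.040040, -0.033470))
  m=-3: (-0.236889, -0.331567) × (-0.237713, -0.246703) = (-0.025487, 0.137259)  (running Σ = (-0.065527, 0.103788))
  m=-2: (-0.009485, 0.085858) × (-0.044121, -0.026206) = (0.002668, -0.003540)  (running Σ = (-0.062859, 0.100249))
  m=-1: (-0.243134, 0.217754) × (0.304721, 0.083673) = (-0.092308, 0.046010)  (running Σ = (-0.155167, 0.146259))
  m=0: (0.176313, -0.000000) × (0.053085, 0.000000) = (0.009360, 0.000000)  (running Σ = (-0.145807, 0.146259))
  m=1: (0.243134, 0.217754) × (-0.304721, 0.083673) = (-0.092308, -0.046010)  (running Σ = (-0.238115, 0.100249))
  m=2: (-0.009485, -0.085858) × (-0.044121, 0.026206) = (0.002668, 0.003540)  (running Σ = (-0.235447, 0.103788))
  m=3: (0.236889, -0.331567) × (0.237713, -0.246703) = (-0.025487, -0.137259)  (running Σ = (-0.260934, -0.033470))
  m=4: (0.340853, -0.076240) × (0.021301, -0.039098) = (0.004280, -0.014951)  (running Σ = (-0.256654, -0.048421))
  m=5: (0.123694, 0.069243) × (-0.105960, 0.450775) = (-0.044320, 0.048421)  (running Σ = (-0.300974, -0.000000))
Accumulated sum (-0.300974, -0.000000); after 4π/(2l+1) scaling, (-0.343832, -0.000000) ⇒ P_5 = -0.343832

-0.343832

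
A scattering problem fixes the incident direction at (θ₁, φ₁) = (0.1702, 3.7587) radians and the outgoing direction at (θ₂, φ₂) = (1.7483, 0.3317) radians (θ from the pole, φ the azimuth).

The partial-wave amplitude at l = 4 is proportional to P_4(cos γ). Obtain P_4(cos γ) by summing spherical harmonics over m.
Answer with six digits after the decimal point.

0.011119

Term-by-term m-sum for l=4 (normalisation 4π/9 = 1.396263):
  [-4]  conj(Y_{4,-4})(Ω₁) = (-0.000285, 0.000227) ; Y_{4,-4}(Ω₂) = (0.100346, -0.403065) ; Δ = (0.000063, 0.000138)
  [-3]  conj(Y_{4,-3})(Ω₁) = (0.001660, -0.005760) ; Y_{4,-3}(Ω₂) = (-0.114740, 0.176785) ; Δ = (0.000828, 0.000954)
  [-2]  conj(Y_{4,-2})(Ω₁) = (0.018381, 0.052533) ; Y_{4,-2}(Ω₂) = (-0.199624, 0.156020) ; Δ = (-0.011866, -0.007619)
  [-1]  conj(Y_{4,-1})(Ω₁) = (-0.244694, -0.173623) ; Y_{4,-1}(Ω₂) = (0.216254, -0.074483) ; Δ = (-0.065848, -0.019321)
  [+0]  conj(Y_{4,0})(Ω₁) = (0.727935, -0.000000) ; Y_{4,0}(Ω₂) = (0.222010, 0.000000) ; Δ = (0.161609, 0.000000)
  [+1]  conj(Y_{4,1})(Ω₁) = (0.244694, -0.173623) ; Y_{4,1}(Ω₂) = (-0.216254, -0.074483) ; Δ = (-0.065848, 0.019321)
  [+2]  conj(Y_{4,2})(Ω₁) = (0.018381, -0.052533) ; Y_{4,2}(Ω₂) = (-0.199624, -0.156020) ; Δ = (-0.011866, 0.007619)
  [+3]  conj(Y_{4,3})(Ω₁) = (-0.001660, -0.005760) ; Y_{4,3}(Ω₂) = (0.114740, 0.176785) ; Δ = (0.000828, -0.000954)
  [+4]  conj(Y_{4,4})(Ω₁) = (-0.000285, -0.000227) ; Y_{4,4}(Ω₂) = (0.100346, 0.403065) ; Δ = (0.000063, -0.000138)
Σ over m = (0.007963, -0.000000); ×(4π/9) → (0.011119, -0.000000). Real part: 0.011119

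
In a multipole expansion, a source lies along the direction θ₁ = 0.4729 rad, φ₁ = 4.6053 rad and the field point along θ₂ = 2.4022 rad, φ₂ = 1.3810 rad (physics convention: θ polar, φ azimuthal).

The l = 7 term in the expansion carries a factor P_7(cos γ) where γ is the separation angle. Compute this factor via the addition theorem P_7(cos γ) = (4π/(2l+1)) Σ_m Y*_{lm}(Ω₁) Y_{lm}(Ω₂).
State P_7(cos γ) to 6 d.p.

-0.207964

Term-by-term m-sum for l=7 (normalisation 4π/15 = 0.837758):
  [-7]  conj(Y_{7,-7})(Ω₁) = 0.00139 + 0.00149j ; Y_{7,-7}(Ω₂) = -0.03062 + 0.00757j ; Δ = -0.00005 - 0.00004j
  [-6]  conj(Y_{7,-6})(Ω₁) = -0.01191 + 0.00891j ; Y_{7,-6}(Ω₂) = 0.05419 + 0.11752j ; Δ = -0.00169 - 0.00092j
  [-5]  conj(Y_{7,-5})(Ω₁) = -0.03414 - 0.05755j ; Y_{7,-5}(Ω₂) = 0.25263 - 0.18105j ; Δ = -0.01904 - 0.00836j
  [-4]  conj(Y_{7,-4})(Ω₁) = 0.18679 - 0.08529j ; Y_{7,-4}(Ω₂) = -0.33226 - 0.31528j ; Δ = -0.08895 - 0.03055j
  [-3]  conj(Y_{7,-3})(Ω₁) = 0.13374 + 0.40185j ; Y_{7,-3}(Ω₂) = -0.17499 + 0.27338j ; Δ = -0.13326 - 0.03376j
  [-2]  conj(Y_{7,-2})(Ω₁) = -0.49814 + 0.10835j ; Y_{7,-2}(Ω₂) = -0.11858 - 0.04731j ; Δ = 0.06419 + 0.01072j
  [-1]  conj(Y_{7,-1})(Ω₁) = -0.01441 - 0.13408j ; Y_{7,-1}(Ω₂) = -0.07330 + 0.38156j ; Δ = 0.05222 + 0.00433j
  [+0]  conj(Y_{7,0})(Ω₁) = -0.43016 + 0.00000j ; Y_{7,0}(Ω₂) = -0.01150 + 0.00000j ; Δ = 0.00495 + 0.00000j
  [+1]  conj(Y_{7,1})(Ω₁) = 0.01441 - 0.13408j ; Y_{7,1}(Ω₂) = 0.07330 + 0.38156j ; Δ = 0.05222 - 0.00433j
  [+2]  conj(Y_{7,2})(Ω₁) = -0.49814 - 0.10835j ; Y_{7,2}(Ω₂) = -0.11858 + 0.04731j ; Δ = 0.06419 - 0.01072j
  [+3]  conj(Y_{7,3})(Ω₁) = -0.13374 + 0.40185j ; Y_{7,3}(Ω₂) = 0.17499 + 0.27338j ; Δ = -0.13326 + 0.03376j
  [+4]  conj(Y_{7,4})(Ω₁) = 0.18679 + 0.08529j ; Y_{7,4}(Ω₂) = -0.33226 + 0.31528j ; Δ = -0.08895 + 0.03055j
  [+5]  conj(Y_{7,5})(Ω₁) = 0.03414 - 0.05755j ; Y_{7,5}(Ω₂) = -0.25263 - 0.18105j ; Δ = -0.01904 + 0.00836j
  [+6]  conj(Y_{7,6})(Ω₁) = -0.01191 - 0.00891j ; Y_{7,6}(Ω₂) = 0.05419 - 0.11752j ; Δ = -0.00169 + 0.00092j
  [+7]  conj(Y_{7,7})(Ω₁) = -0.00139 + 0.00149j ; Y_{7,7}(Ω₂) = 0.03062 + 0.00757j ; Δ = -0.00005 + 0.00004j
Total Σ_m = -0.24824 - 0.00000j. Multiply by 0.837758: -0.20796 - 0.00000j. P_7(cos γ) = -0.207964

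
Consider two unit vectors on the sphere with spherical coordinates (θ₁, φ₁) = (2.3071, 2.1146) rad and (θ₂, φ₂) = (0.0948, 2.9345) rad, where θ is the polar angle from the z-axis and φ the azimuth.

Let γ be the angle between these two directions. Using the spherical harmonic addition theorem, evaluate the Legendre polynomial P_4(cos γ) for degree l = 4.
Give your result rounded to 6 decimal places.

-0.420360

Term-by-term m-sum for l=4 (normalisation 4π/9 = 1.396263):
  [-4]  conj(Y_{4,-4})(Ω₁) = (-0.075802, 0.109756) ; Y_{4,-4}(Ω₂) = (0.000024, 0.000026) ; Δ = (-0.000005, 0.000001)
  [-3]  conj(Y_{4,-3})(Ω₁) = (-0.341311, -0.020714) ; Y_{4,-3}(Ω₂) = (-0.000859, -0.000615) ; Δ = (0.000281, 0.000228)
  [-2]  conj(Y_{4,-2})(Ω₁) = (-0.184045, -0.350781) ; Y_{4,-2}(Ω₂) = (0.016292, 0.007162) ; Δ = (-0.000486, -0.007033)
  [-1]  conj(Y_{4,-1})(Ω₁) = (0.019109, -0.031605) ; Y_{4,-1}(Ω₂) = (-0.171775, -0.036091) ; Δ = (-0.004423, 0.004739)
  [+0]  conj(Y_{4,0})(Ω₁) = (-0.360833, -0.000000) ; Y_{4,0}(Ω₂) = (0.808667, 0.000000) ; Δ = (-0.291794, -0.000000)
  [+1]  conj(Y_{4,1})(Ω₁) = (-0.019109, -0.031605) ; Y_{4,1}(Ω₂) = (0.171775, -0.036091) ; Δ = (-0.004423, -0.004739)
  [+2]  conj(Y_{4,2})(Ω₁) = (-0.184045, 0.350781) ; Y_{4,2}(Ω₂) = (0.016292, -0.007162) ; Δ = (-0.000486, 0.007033)
  [+3]  conj(Y_{4,3})(Ω₁) = (0.341311, -0.020714) ; Y_{4,3}(Ω₂) = (0.000859, -0.000615) ; Δ = (0.000281, -0.000228)
  [+4]  conj(Y_{4,4})(Ω₁) = (-0.075802, -0.109756) ; Y_{4,4}(Ω₂) = (0.000024, -0.000026) ; Δ = (-0.000005, -0.000001)
Σ over m = (-0.301061, 0.000000); ×(4π/9) → (-0.420360, 0.000000). Real part: -0.420360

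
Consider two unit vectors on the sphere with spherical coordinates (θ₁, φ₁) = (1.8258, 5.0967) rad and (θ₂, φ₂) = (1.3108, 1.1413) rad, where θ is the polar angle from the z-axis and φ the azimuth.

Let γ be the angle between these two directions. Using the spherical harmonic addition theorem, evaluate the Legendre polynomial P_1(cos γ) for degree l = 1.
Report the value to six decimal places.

-0.707042

Term-by-term m-sum for l=1 (normalisation 4π/3 = 4.188790):
  m=-1: +0.125344-0.309935i × +0.139033-0.303558i = -0.076656-0.081140i  (running Σ = -0.076656-0.081140i)
  m=0: -0.123249-0.000000i × +0.125608+0.000000i = -0.015481-0.000000i  (running Σ = -0.092137-0.081140i)
  m=1: -0.125344-0.309935i × -0.139033-0.303558i = -0.076656+0.081140i  (running Σ = -0.168794+0.000000i)
Accumulated sum -0.168794+0.000000i; after 4π/(2l+1) scaling, -0.707042+0.000000i ⇒ P_1 = -0.707042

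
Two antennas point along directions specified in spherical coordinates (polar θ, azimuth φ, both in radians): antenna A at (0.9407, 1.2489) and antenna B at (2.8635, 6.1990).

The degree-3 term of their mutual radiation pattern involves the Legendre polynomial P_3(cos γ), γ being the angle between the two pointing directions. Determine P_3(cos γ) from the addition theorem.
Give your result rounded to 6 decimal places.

Summing Y*_{l m}(θ₁,φ₁)·Y_{l m}(θ₂,φ₂) over m ∈ [−3, 3]; prefactor 4π/(2·3+1) = 1.795196:
  [-3]  conj(Y_{3,-3})(Ω₁) = -0.180993-0.125186i ; Y_{3,-3}(Ω₂) = +0.008358+0.002157i ; Δ = -0.001243-0.001437i
  [-2]  conj(Y_{3,-2})(Ω₁) = -0.314420+0.235958i ; Y_{3,-2}(Ω₂) = -0.073013-0.012411i ; Δ = +0.025885-0.013326i
  [-1]  conj(Y_{3,-1})(Ω₁) = +0.060794+0.182293i ; Y_{3,-1}(Ω₂) = +0.320311+0.027029i ; Δ = +0.014546+0.060034i
  [+0]  conj(Y_{3,0})(Ω₁) = -0.277952-0.000000i ; Y_{3,0}(Ω₂) = -0.582464+0.000000i ; Δ = +0.161897+0.000000i
  [+1]  conj(Y_{3,1})(Ω₁) = -0.060794+0.182293i ; Y_{3,1}(Ω₂) = -0.320311+0.027029i ; Δ = +0.014546-0.060034i
  [+2]  conj(Y_{3,2})(Ω₁) = -0.314420-0.235958i ; Y_{3,2}(Ω₂) = -0.073013+0.012411i ; Δ = +0.025885+0.013326i
  [+3]  conj(Y_{3,3})(Ω₁) = +0.180993-0.125186i ; Y_{3,3}(Ω₂) = -0.008358+0.002157i ; Δ = -0.001243+0.001437i
Σ over m = +0.240273-0.000000i; ×(4π/7) → +0.431337-0.000000i. Real part: 0.431337

0.431337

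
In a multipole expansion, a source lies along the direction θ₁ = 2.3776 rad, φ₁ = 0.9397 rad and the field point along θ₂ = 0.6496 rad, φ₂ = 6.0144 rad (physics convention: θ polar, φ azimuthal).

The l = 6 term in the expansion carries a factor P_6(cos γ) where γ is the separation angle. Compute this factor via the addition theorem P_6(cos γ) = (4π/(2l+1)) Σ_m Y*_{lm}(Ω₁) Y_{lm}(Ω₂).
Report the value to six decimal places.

Expand P_6 via completeness: Σ_{m} conj(Y_{6,m}) at Ω₁ times Y_{6,m} at Ω₂ —
  [-6]  conj(Y_{6,-6})(Ω₁) = (0.042320, -0.031839) ; Y_{6,-6}(Ω₂) = (-0.000991, 0.023638) ; Δ = (0.000711, 0.001032)
  [-5]  conj(Y_{6,-5})(Ω₁) = (0.002659, 0.191466) ; Y_{6,-5}(Ω₂) = (0.024269, 0.105132) ; Δ = (-0.020065, 0.004926)
  [-4]  conj(Y_{6,-4})(Ω₁) = (-0.315593, -0.223977) ; Y_{6,-4}(Ω₂) = (0.135727, 0.251033) ; Δ = (0.013391, -0.109624)
  [-3]  conj(Y_{6,-3})(Ω₁) = (0.404036, -0.135012) ; Y_{6,-3}(Ω₂) = (0.315859, 0.329384) ; Δ = (0.172089, 0.090438)
  [-2]  conj(Y_{6,-2})(Ω₁) = (-0.027748, 0.087044) ; Y_{6,-2}(Ω₂) = (0.292298, 0.174248) ; Δ = (-0.023278, 0.020607)
  [-1]  conj(Y_{6,-1})(Ω₁) = (0.202868, 0.277599) ; Y_{6,-1}(Ω₂) = (-0.144221, -0.039726) ; Δ = (-0.018230, -0.048095)
  [+0]  conj(Y_{6,0})(Ω₁) = (-0.199908, -0.000000) ; Y_{6,0}(Ω₂) = (-0.392871, 0.000000) ; Δ = (0.078538, 0.000000)
  [+1]  conj(Y_{6,1})(Ω₁) = (-0.202868, 0.277599) ; Y_{6,1}(Ω₂) = (0.144221, -0.039726) ; Δ = (-0.018230, 0.048095)
  [+2]  conj(Y_{6,2})(Ω₁) = (-0.027748, -0.087044) ; Y_{6,2}(Ω₂) = (0.292298, -0.174248) ; Δ = (-0.023278, -0.020607)
  [+3]  conj(Y_{6,3})(Ω₁) = (-0.404036, -0.135012) ; Y_{6,3}(Ω₂) = (-0.315859, 0.329384) ; Δ = (0.172089, -0.090438)
  [+4]  conj(Y_{6,4})(Ω₁) = (-0.315593, 0.223977) ; Y_{6,4}(Ω₂) = (0.135727, -0.251033) ; Δ = (0.013391, 0.109624)
  [+5]  conj(Y_{6,5})(Ω₁) = (-0.002659, 0.191466) ; Y_{6,5}(Ω₂) = (-0.024269, 0.105132) ; Δ = (-0.020065, -0.004926)
  [+6]  conj(Y_{6,6})(Ω₁) = (0.042320, 0.031839) ; Y_{6,6}(Ω₂) = (-0.000991, -0.023638) ; Δ = (0.000711, -0.001032)
Accumulated sum (0.327774, -0.000000); after 4π/(2l+1) scaling, (0.316841, -0.000000) ⇒ P_6 = 0.316841

0.316841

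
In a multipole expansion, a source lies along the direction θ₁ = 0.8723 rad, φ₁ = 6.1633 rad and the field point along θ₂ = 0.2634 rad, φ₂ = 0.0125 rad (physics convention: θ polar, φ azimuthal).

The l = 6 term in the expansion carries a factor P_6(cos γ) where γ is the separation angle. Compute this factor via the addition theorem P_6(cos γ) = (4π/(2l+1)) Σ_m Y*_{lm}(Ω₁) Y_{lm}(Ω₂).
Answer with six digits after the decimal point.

Addition theorem: P_6(cos γ) = (4π/13) Σ_m Y*_{lm}(Ω₁) Y_{lm}(Ω₂), m = −6…6:
  term(m=-6) = 0.00001 - 0.00001j   from Y*(Ω₁)=0.07330 - 0.06420j, Y(Ω₂)=0.00015 - 0.00001j
  term(m=-5) = 0.00043 - 0.00034j   from Y*(Ω₁)=0.23403 - 0.15991j, Y(Ω₂)=0.00193 - 0.00012j
  term(m=-4) = 0.00570 - 0.00334j   from Y*(Ω₁)=0.38637 - 0.20092j, Y(Ω₂)=0.01515 - 0.00076j
  term(m=-3) = 0.02164 - 0.00908j   from Y*(Ω₁)=0.27275 - 0.10256j, Y(Ω₂)=0.08047 - 0.00302j
  term(m=-2) = -0.04201 + 0.01139j   from Y*(Ω₁)=-0.14848 + 0.03630j, Y(Ω₂)=0.28468 - 0.00712j
  term(m=-1) = -0.20967 + 0.02792j   from Y*(Ω₁)=-0.35505 + 0.04277j, Y(Ω₂)=0.59143 - 0.00739j
  term(m=+0) = 0.02254 + 0.00000j   from Y*(Ω₁)=0.05650 + 0.00000j, Y(Ω₂)=0.39899 + 0.00000j
  term(m=+1) = -0.20967 - 0.02792j   from Y*(Ω₁)=0.35505 + 0.04277j, Y(Ω₂)=-0.59143 - 0.00739j
  term(m=+2) = -0.04201 - 0.01139j   from Y*(Ω₁)=-0.14848 - 0.03630j, Y(Ω₂)=0.28468 + 0.00712j
  term(m=+3) = 0.02164 + 0.00908j   from Y*(Ω₁)=-0.27275 - 0.10256j, Y(Ω₂)=-0.08047 - 0.00302j
  term(m=+4) = 0.00570 + 0.00334j   from Y*(Ω₁)=0.38637 + 0.20092j, Y(Ω₂)=0.01515 + 0.00076j
  term(m=+5) = 0.00043 + 0.00034j   from Y*(Ω₁)=-0.23403 - 0.15991j, Y(Ω₂)=-0.00193 - 0.00012j
  term(m=+6) = 0.00001 + 0.00001j   from Y*(Ω₁)=0.07330 + 0.06420j, Y(Ω₂)=0.00015 + 0.00001j
Accumulated sum -0.42526 + 0.00000j; after 4π/(2l+1) scaling, -0.41108 + 0.00000j ⇒ P_6 = -0.411077

-0.411077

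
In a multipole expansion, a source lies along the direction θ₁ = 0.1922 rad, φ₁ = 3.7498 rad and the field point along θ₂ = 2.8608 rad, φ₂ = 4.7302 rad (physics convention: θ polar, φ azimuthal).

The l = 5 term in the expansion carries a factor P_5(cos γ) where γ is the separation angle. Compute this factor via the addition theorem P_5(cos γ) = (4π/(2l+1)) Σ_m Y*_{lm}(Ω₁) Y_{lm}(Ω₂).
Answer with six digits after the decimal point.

Term-by-term m-sum for l=5 (normalisation 4π/11 = 1.142397):
  m=-5: (0.000117, -0.000012) × (0.000067, 0.000756) = (0.000000, 0.000000)  (running Σ = (0.000000, 0.000000))
  m=-4: (-0.001456, 0.001248) × (-0.008296, 0.000592) = (0.000011, -0.000011)  (running Σ = (0.000011, -0.000011))
  m=-3: (0.004645, -0.017905) × (-0.002874, -0.053731) = (-0.000975, -0.000198)  (running Σ = (-0.000964, -0.000209))
  m=-2: (0.039822, 0.107626) × (0.221152, -0.007881) = (0.009655, 0.023488)  (running Σ = (0.008691, 0.023279))
  m=-1: (-0.351777, -0.244926) × (0.009443, 0.530107) = (0.126515, -0.188792)  (running Σ = (0.135206, -0.165514))
  m=0: (0.693435, -0.000000) × (-0.457466, 0.000000) = (-0.317223, 0.000000)  (running Σ = (-0.182017, -0.165514))
  m=1: (0.351777, -0.244926) × (-0.009443, 0.530107) = (0.126515, 0.188792)  (running Σ = (-0.055502, 0.023279))
  m=2: (0.039822, -0.107626) × (0.221152, 0.007881) = (0.009655, -0.023488)  (running Σ = (-0.045847, -0.000209))
  m=3: (-0.004645, -0.017905) × (0.002874, -0.053731) = (-0.000975, 0.000198)  (running Σ = (-0.046822, -0.000011))
  m=4: (-0.001456, -0.001248) × (-0.008296, -0.000592) = (0.000011, 0.000011)  (running Σ = (-0.046811, 0.000000))
  m=5: (-0.000117, -0.000012) × (-0.000067, 0.000756) = (0.000000, -0.000000)  (running Σ = (-0.046811, -0.000000))
Σ over m = (-0.046811, -0.000000); ×(4π/11) → (-0.053477, -0.000000). Real part: -0.053477

-0.053477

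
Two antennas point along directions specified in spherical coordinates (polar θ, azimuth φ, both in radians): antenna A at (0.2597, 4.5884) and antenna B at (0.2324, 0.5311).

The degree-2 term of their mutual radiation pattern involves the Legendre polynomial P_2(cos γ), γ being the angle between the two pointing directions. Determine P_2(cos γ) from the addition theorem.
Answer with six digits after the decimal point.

0.727055

Addition theorem: P_2(cos γ) = (4π/5) Σ_m Y*_{lm}(Ω₁) Y_{lm}(Ω₂), m = −2…2:
  term(m=-2) = -0.00013 + 0.00050j   from Y*(Ω₁)=-0.02469 + 0.00625j, Y(Ω₂)=0.00998 - 0.01790j
  term(m=-1) = -0.02022 - 0.02633j   from Y*(Ω₁)=-0.02371 - 0.19026j, Y(Ω₂)=0.14929 - 0.08769j
  term(m=+0) = 0.33000 + 0.00000j   from Y*(Ω₁)=0.56839 + 0.00000j, Y(Ω₂)=0.58059 + 0.00000j
  term(m=+1) = -0.02022 + 0.02633j   from Y*(Ω₁)=0.02371 - 0.19026j, Y(Ω₂)=-0.14929 - 0.08769j
  term(m=+2) = -0.00013 - 0.00050j   from Y*(Ω₁)=-0.02469 - 0.00625j, Y(Ω₂)=0.00998 + 0.01790j
Total Σ_m = 0.28929 + 0.00000j. Multiply by 2.513274: 0.72705 + 0.00000j. P_2(cos γ) = 0.727055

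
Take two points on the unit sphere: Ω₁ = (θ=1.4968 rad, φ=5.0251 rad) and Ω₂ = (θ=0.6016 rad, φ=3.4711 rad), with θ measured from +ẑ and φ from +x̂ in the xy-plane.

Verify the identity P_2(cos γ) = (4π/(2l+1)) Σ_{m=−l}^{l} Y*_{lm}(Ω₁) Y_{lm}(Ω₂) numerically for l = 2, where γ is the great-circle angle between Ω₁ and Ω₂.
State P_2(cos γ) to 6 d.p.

-0.492560

Term-by-term m-sum for l=2 (normalisation 4π/5 = 2.513274):
  [-2]  conj(Y_{2,-2})(Ω₁) = (-0.311447, -0.224904) ; Y_{2,-2}(Ω₂) = (0.097819, -0.075764) ; Δ = (-0.047505, 0.001596)
  [-1]  conj(Y_{2,-1})(Ω₁) = (0.017522, -0.054195) ; Y_{2,-1}(Ω₂) = (-0.341076, 0.116639) ; Δ = (0.000345, 0.020528)
  [+0]  conj(Y_{2,0})(Ω₁) = (-0.310220, -0.000000) ; Y_{2,0}(Ω₂) = (0.327711, 0.000000) ; Δ = (-0.101663, -0.000000)
  [+1]  conj(Y_{2,1})(Ω₁) = (-0.017522, -0.054195) ; Y_{2,1}(Ω₂) = (0.341076, 0.116639) ; Δ = (0.000345, -0.020528)
  [+2]  conj(Y_{2,2})(Ω₁) = (-0.311447, 0.224904) ; Y_{2,2}(Ω₂) = (0.097819, 0.075764) ; Δ = (-0.047505, -0.001596)
Total Σ_m = (-0.195983, 0.000000). Multiply by 2.513274: (-0.492560, 0.000000). P_2(cos γ) = -0.492560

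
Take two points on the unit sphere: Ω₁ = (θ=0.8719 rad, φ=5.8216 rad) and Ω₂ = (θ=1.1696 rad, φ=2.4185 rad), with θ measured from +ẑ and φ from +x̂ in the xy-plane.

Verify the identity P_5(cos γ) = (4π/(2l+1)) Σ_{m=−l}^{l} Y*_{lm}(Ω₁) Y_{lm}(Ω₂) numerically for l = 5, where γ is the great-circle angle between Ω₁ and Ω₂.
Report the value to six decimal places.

Term-by-term m-sum for l=5 (normalisation 4π/11 = 1.142397):
  m=-5: Y*=(-0.082034, -0.090362)  Y=(0.273074, 0.140045)  product (-0.009747, -0.036164)
  m=-4: Y*=(-0.088245, -0.312108)  Y=(-0.398960, 0.101541)  product (0.066898, 0.115558)
  m=-3: Y*=(0.078245, -0.415715)  Y=(0.056651, -0.083077)  product (-0.030104, -0.030051)
  m=-2: Y*=(0.093215, -0.123225)  Y=(-0.037819, -0.301923)  product (-0.040730, -0.023484)
  m=-1: Y*=(-0.262764, 0.130705)  Y=(0.142956, 0.126166)  product (-0.054054, -0.014467)
  m=+0: Y*=(-0.239331, -0.000000)  Y=(0.264431, 0.000000)  product (-0.063286, -0.000000)
  m=+1: Y*=(0.262764, 0.130705)  Y=(-0.142956, 0.126166)  product (-0.054054, 0.014467)
  m=+2: Y*=(0.093215, 0.123225)  Y=(-0.037819, 0.301923)  product (-0.040730, 0.023484)
  m=+3: Y*=(-0.078245, -0.415715)  Y=(-0.056651, -0.083077)  product (-0.030104, 0.030051)
  m=+4: Y*=(-0.088245, 0.312108)  Y=(-0.398960, -0.101541)  product (0.066898, -0.115558)
  m=+5: Y*=(0.082034, -0.090362)  Y=(-0.273074, 0.140045)  product (-0.009747, 0.036164)
Total Σ_m = (-0.198760, 0.000000). Multiply by 1.142397: (-0.227062, 0.000000). P_5(cos γ) = -0.227062

-0.227062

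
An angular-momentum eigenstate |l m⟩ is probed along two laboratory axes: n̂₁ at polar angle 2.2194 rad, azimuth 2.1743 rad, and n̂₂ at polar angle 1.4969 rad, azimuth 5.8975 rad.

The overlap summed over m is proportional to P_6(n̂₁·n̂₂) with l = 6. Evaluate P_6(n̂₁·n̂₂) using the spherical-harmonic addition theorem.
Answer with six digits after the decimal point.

Addition theorem: P_6(cos γ) = (4π/13) Σ_m Y*_{lm}(Ω₁) Y_{lm}(Ω₂), m = −6…6:
  m=-6: (0.109796, 0.057082) × (-0.321602, 0.349876) = (-0.055282, 0.020058)  (running Σ = (-0.055282, 0.020058))
  m=-5: (0.040213, 0.322439) × (-0.042662, 0.114162) = (-0.038526, -0.009165)  (running Σ = (-0.093808, 0.010892))
  m=-4: (-0.323902, 0.288456) × (-0.009306, -0.331613) = (0.098670, 0.104726)  (running Σ = (0.004862, 0.115618))
  m=-3: (-0.196161, -0.047944) × (-0.056380, -0.128404) = (0.004903, 0.027891)  (running Σ = (0.009765, 0.143509))
  m=-2: (0.086417, 0.226975) × (0.209679, 0.203877) = (-0.028155, 0.065210)  (running Σ = (-0.018390, 0.208719))
  m=-1: (-0.174802, 0.253596) × (0.135955, 0.055200) = (-0.037764, 0.024828)  (running Σ = (-0.056154, 0.233548))
  m=0: (0.164966, -0.000000) × (-0.282056, 0.000000) = (-0.046530, 0.000000)  (running Σ = (-0.102684, 0.233548))
  m=1: (0.174802, 0.253596) × (-0.135955, 0.055200) = (-0.037764, -0.024828)  (running Σ = (-0.140447, 0.208719))
  m=2: (0.086417, -0.226975) × (0.209679, -0.203877) = (-0.028155, -0.065210)  (running Σ = (-0.168602, 0.143509))
  m=3: (0.196161, -0.047944) × (0.056380, -0.128404) = (0.004903, -0.027891)  (running Σ = (-0.163699, 0.115618))
  m=4: (-0.323902, -0.288456) × (-0.009306, 0.331613) = (0.098670, -0.104726)  (running Σ = (-0.065029, 0.010892))
  m=5: (-0.040213, 0.322439) × (0.042662, 0.114162) = (-0.038526, 0.009165)  (running Σ = (-0.103555, 0.020058))
  m=6: (0.109796, -0.057082) × (-0.321602, -0.349876) = (-0.055282, -0.020058)  (running Σ = (-0.158837, 0.000000))
Accumulated sum (-0.158837, 0.000000); after 4π/(2l+1) scaling, (-0.153539, 0.000000) ⇒ P_6 = -0.153539

-0.153539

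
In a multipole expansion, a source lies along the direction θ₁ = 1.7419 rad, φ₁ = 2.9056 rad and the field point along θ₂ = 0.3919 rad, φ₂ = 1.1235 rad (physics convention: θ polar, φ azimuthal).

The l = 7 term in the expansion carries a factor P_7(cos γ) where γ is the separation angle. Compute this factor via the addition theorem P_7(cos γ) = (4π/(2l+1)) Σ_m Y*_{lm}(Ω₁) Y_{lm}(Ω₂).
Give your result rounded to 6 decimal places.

Term-by-term m-sum for l=7 (normalisation 4π/15 = 0.837758):
  m=-7: 0.03657 + 0.44963j × -0.00001 - 0.00059j = 0.00027 - 0.00002j  (running Σ = 0.00027 - 0.00002j)
  m=-6: -0.04498 + 0.28817j × 0.00482 - 0.00237j = 0.00047 + 0.00149j  (running Σ = 0.00073 + 0.00147j)
  m=-5: 0.08092 - 0.19640j × 0.02370 + 0.01861j = 0.00557 - 0.00315j  (running Σ = 0.00631 - 0.00168j)
  m=-4: 0.18127 - 0.25029j × -0.02534 + 0.11418j = 0.02399 + 0.02704j  (running Σ = 0.03029 + 0.02536j)
  m=-3: -0.09704 + 0.08307j × -0.30588 + 0.07127j = 0.02376 - 0.03233j  (running Σ = 0.05405 - 0.00696j)
  m=-2: -0.27489 + 0.14032j × -0.33490 - 0.41737j = 0.15062 + 0.06774j  (running Σ = 0.20468 + 0.06077j)
  m=-1: 0.09129 - 0.02195j × 0.17413 - 0.36298j = 0.00793 - 0.03696j  (running Σ = 0.21261 + 0.02382j)
  m=0: 0.30741 + 0.00000j × -0.26512 + 0.00000j = -0.08150 + 0.00000j  (running Σ = 0.13111 + 0.02382j)
  m=1: -0.09129 - 0.02195j × -0.17413 - 0.36298j = 0.00793 + 0.03696j  (running Σ = 0.13903 + 0.06077j)
  m=2: -0.27489 - 0.14032j × -0.33490 + 0.41737j = 0.15062 - 0.06774j  (running Σ = 0.28966 - 0.00696j)
  m=3: 0.09704 + 0.08307j × 0.30588 + 0.07127j = 0.02376 + 0.03233j  (running Σ = 0.31342 + 0.02536j)
  m=4: 0.18127 + 0.25029j × -0.02534 - 0.11418j = 0.02399 - 0.02704j  (running Σ = 0.33741 - 0.00168j)
  m=5: -0.08092 - 0.19640j × -0.02370 + 0.01861j = 0.00557 + 0.00315j  (running Σ = 0.34298 + 0.00147j)
  m=6: -0.04498 - 0.28817j × 0.00482 + 0.00237j = 0.00047 - 0.00149j  (running Σ = 0.34345 - 0.00002j)
  m=7: -0.03657 + 0.44963j × 0.00001 - 0.00059j = 0.00027 + 0.00002j  (running Σ = 0.34371 - 0.00000j)
Total Σ_m = 0.34371 - 0.00000j. Multiply by 0.837758: 0.28795 - 0.00000j. P_7(cos γ) = 0.287949

0.287949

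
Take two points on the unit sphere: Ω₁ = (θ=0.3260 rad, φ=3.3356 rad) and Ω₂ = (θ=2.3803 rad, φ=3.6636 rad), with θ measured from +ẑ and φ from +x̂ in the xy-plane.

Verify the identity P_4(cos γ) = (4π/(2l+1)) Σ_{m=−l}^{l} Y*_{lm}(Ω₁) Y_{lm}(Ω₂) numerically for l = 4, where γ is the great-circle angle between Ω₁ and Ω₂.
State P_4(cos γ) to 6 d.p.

-0.251175

Expand P_4 via completeness: Σ_{m} conj(Y_{4,m}) at Ω₁ times Y_{4,m} at Ω₂ —
  m=-4: (0.003322, 0.003261) × (-0.049560, -0.087116) = (0.000119, -0.000451)  (running Σ = (0.000119, -0.000451))
  m=-3: (-0.032535, -0.021410) × (0.001420, -0.297488) = (-0.006416, 0.009648)  (running Σ = (-0.006296, 0.009197))
  m=-2: (0.167755, 0.068568) × (0.213598, -0.367257) = (0.061014, -0.046964)  (running Σ = (0.054718, -0.037766))
  m=-1: (-0.462233, -0.090819) × (0.136946, -0.078775) = (-0.070455, 0.023975)  (running Σ = (-0.015737, -0.013791))
  m=0: (0.451240, -0.000000) × (-0.328908, 0.000000) = (-0.148417, 0.000000)  (running Σ = (-0.164154, -0.013791))
  m=1: (0.462233, -0.090819) × (-0.136946, -0.078775) = (-0.070455, -0.023975)  (running Σ = (-0.234609, -0.037766))
  m=2: (0.167755, -0.068568) × (0.213598, 0.367257) = (0.061014, 0.046964)  (running Σ = (-0.173595, 0.009197))
  m=3: (0.032535, -0.021410) × (-0.001420, -0.297488) = (-0.006416, -0.009648)  (running Σ = (-0.180010, -0.000451))
  m=4: (0.003322, -0.003261) × (-0.049560, 0.087116) = (0.000119, 0.000451)  (running Σ = (-0.179891, 0.000000))
Total Σ_m = (-0.179891, 0.000000). Multiply by 1.396263: (-0.251175, 0.000000). P_4(cos γ) = -0.251175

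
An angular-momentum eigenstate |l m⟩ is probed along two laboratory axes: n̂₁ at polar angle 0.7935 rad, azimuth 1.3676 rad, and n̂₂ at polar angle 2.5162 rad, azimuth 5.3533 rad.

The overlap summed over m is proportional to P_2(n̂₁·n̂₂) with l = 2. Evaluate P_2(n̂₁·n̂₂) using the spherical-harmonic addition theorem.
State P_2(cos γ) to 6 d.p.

0.573218

Expand P_2 via completeness: Σ_{m} conj(Y_{2,m}) at Ω₁ times Y_{2,m} at Ω₂ —
  term(m=-2) = (-0.003044, -0.025803)   from Y*(Ω₁)=(-0.180281, 0.077584), Y(Ω₂)=(-0.037724, 0.126892)
  term(m=-1) = (0.094088, -0.105839)   from Y*(Ω₁)=(0.077940, 0.378278), Y(Ω₂)=(-0.219238, -0.293900)
  term(m=+0) = (0.045987, 0.000000)   from Y*(Ω₁)=(0.150030, -0.000000), Y(Ω₂)=(0.306518, 0.000000)
  term(m=+1) = (0.094088, 0.105839)   from Y*(Ω₁)=(-0.077940, 0.378278), Y(Ω₂)=(0.219238, -0.293900)
  term(m=+2) = (-0.003044, 0.025803)   from Y*(Ω₁)=(-0.180281, -0.077584), Y(Ω₂)=(-0.037724, -0.126892)
Total Σ_m = (0.228076, 0.000000). Multiply by 2.513274: (0.573218, 0.000000). P_2(cos γ) = 0.573218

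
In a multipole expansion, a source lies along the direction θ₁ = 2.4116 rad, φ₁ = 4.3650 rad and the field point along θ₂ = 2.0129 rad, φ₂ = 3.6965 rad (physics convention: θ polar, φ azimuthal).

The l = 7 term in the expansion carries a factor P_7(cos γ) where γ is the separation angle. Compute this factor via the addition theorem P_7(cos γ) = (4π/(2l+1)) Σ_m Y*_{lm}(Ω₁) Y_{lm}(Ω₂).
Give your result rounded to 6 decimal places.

-0.207253

Summing Y*_{l m}(θ₁,φ₁)·Y_{l m}(θ₂,φ₂) over m ∈ [−7, 7]; prefactor 4π/(2·7+1) = 0.837758:
  m=-7: (0.019113, -0.022243) × (0.181521, -0.166665) = (-0.000238, -0.007223)  (running Σ = (-0.000238, -0.007223))
  m=-6: (-0.060237, -0.106802) × (0.428778, -0.081507) = (-0.034534, -0.040884)  (running Σ = (-0.034771, -0.048107))
  m=-5: (-0.296792, 0.049770) × (0.285035, 0.109590) = (-0.090051, -0.018339)  (running Σ = (-0.124822, -0.066447))
  m=-4: (-0.082240, 0.448785) × (-0.078552, -0.103581) = (0.052946, -0.026735)  (running Σ = (-0.071876, -0.093181))
  m=-3: (0.295907, 0.172832) × (-0.032867, -0.348893) = (0.050574, -0.108920)  (running Σ = (-0.021301, -0.202101))
  m=-2: (-0.079189, 0.065996) × (0.008365, -0.016842) = (0.000449, 0.001886)  (running Σ = (-0.020852, -0.200215))
  m=-1: (0.133607, 0.369005) × (-0.282492, 0.175110) = (-0.102359, -0.080845)  (running Σ = (-0.123212, -0.281060))
  m=0: (0.015978, -0.000000) × (-0.060513, 0.000000) = (-0.000967, 0.000000)  (running Σ = (-0.124179, -0.281060))
  m=1: (-0.133607, 0.369005) × (0.282492, 0.175110) = (-0.102359, 0.080845)  (running Σ = (-0.226538, -0.200215))
  m=2: (-0.079189, -0.065996) × (0.008365, 0.016842) = (0.000449, -0.001886)  (running Σ = (-0.226089, -0.202101))
  m=3: (-0.295907, 0.172832) × (0.032867, -0.348893) = (0.050574, 0.108920)  (running Σ = (-0.175514, -0.093181))
  m=4: (-0.082240, -0.448785) × (-0.078552, 0.103581) = (0.052946, 0.026735)  (running Σ = (-0.122569, -0.066447))
  m=5: (0.296792, 0.049770) × (-0.285035, 0.109590) = (-0.090051, 0.018339)  (running Σ = (-0.212619, -0.048107))
  m=6: (-0.060237, 0.106802) × (0.428778, 0.081507) = (-0.034534, 0.040884)  (running Σ = (-0.247153, -0.007223))
  m=7: (-0.019113, -0.022243) × (-0.181521, -0.166665) = (-0.000238, 0.007223)  (running Σ = (-0.247390, -0.000000))
Accumulated sum (-0.247390, -0.000000); after 4π/(2l+1) scaling, (-0.207253, -0.000000) ⇒ P_7 = -0.207253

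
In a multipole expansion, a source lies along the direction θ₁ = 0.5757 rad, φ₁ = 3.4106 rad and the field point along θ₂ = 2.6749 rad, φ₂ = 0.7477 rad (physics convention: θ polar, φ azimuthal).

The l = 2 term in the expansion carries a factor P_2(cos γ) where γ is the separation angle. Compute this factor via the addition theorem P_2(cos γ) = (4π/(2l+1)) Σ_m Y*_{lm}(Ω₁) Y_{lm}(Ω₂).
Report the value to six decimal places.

Addition theorem: P_2(cos γ) = (4π/5) Σ_m Y*_{lm}(Ω₁) Y_{lm}(Ω₂), m = −2…2:
  [-2]  conj(Y_{2,-2})(Ω₁) = 0.09832 + 0.05867j ; Y_{2,-2}(Ω₂) = 0.00589 - 0.07798j ; Δ = 0.00515 - 0.00732j
  [-1]  conj(Y_{2,-1})(Ω₁) = -0.34011 - 0.09376j ; Y_{2,-1}(Ω₂) = -0.22762 + 0.21107j ; Δ = 0.09721 - 0.05045j
  [+0]  conj(Y_{2,0})(Ω₁) = 0.35034 + 0.00000j ; Y_{2,0}(Ω₂) = 0.43924 + 0.00000j ; Δ = 0.15388 + 0.00000j
  [+1]  conj(Y_{2,1})(Ω₁) = 0.34011 - 0.09376j ; Y_{2,1}(Ω₂) = 0.22762 + 0.21107j ; Δ = 0.09721 + 0.05045j
  [+2]  conj(Y_{2,2})(Ω₁) = 0.09832 - 0.05867j ; Y_{2,2}(Ω₂) = 0.00589 + 0.07798j ; Δ = 0.00515 + 0.00732j
Σ over m = 0.35861 + 0.00000j; ×(4π/5) → 0.90127 + 0.00000j. Real part: 0.901274

0.901274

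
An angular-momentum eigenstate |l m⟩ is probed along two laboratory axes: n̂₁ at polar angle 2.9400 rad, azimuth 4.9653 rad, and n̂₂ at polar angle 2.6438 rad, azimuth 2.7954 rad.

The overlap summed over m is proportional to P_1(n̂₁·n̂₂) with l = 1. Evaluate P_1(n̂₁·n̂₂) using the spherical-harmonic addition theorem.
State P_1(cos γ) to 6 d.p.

Expand P_1 via completeness: Σ_{m} conj(Y_{1,m}) at Ω₁ times Y_{1,m} at Ω₂ —
  m=-1: Y*=+0.017310-0.066978i  Y=-0.155182-0.055977i  product -0.006435+0.009425i
  m=+0: Y*=-0.478708-0.000000i  Y=-0.429305+0.000000i  product +0.205512+0.000000i
  m=+1: Y*=-0.017310-0.066978i  Y=+0.155182-0.055977i  product -0.006435-0.009425i
Σ over m = +0.192641+0.000000i; ×(4π/3) → +0.806932+0.000000i. Real part: 0.806932

0.806932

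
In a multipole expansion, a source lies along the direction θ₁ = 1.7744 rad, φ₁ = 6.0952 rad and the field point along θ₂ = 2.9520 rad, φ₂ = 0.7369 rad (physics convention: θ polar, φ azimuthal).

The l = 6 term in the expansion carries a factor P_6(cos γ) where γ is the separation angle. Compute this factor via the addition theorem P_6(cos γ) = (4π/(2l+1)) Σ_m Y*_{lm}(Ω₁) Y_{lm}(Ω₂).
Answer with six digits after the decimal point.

Addition theorem: P_6(cos γ) = (4π/13) Σ_m Y*_{lm}(Ω₁) Y_{lm}(Ω₂), m = −6…6:
  m=-6: (0.182656, -0.385099) × (-0.000006, 0.000021) = (0.000007, 0.000006)  (running Σ = (0.000007, 0.000006))
  m=-5: (-0.179809, 0.246162) × (0.000335, -0.000202) = (-0.000010, 0.000119)  (running Σ = (-0.000004, 0.000125))
  m=-4: (-0.131904, 0.123360) × (-0.004244, -0.000834) = (0.000663, -0.000414)  (running Σ = (0.000659, -0.000289))
  m=-3: (0.266653, -0.168651) × (0.019456, 0.026136) = (0.009596, 0.003688)  (running Σ = (0.010255, 0.003399))
  m=-2: (0.092757, -0.036616) × (0.016061, -0.165064) = (-0.004554, -0.015899)  (running Σ = (0.005701, -0.012500))
  m=-1: (-0.306839, 0.058370) × (-0.381886, 0.346531) = (0.096950, -0.128620)  (running Σ = (0.102651, -0.141120))
  m=0: (-0.077418, -0.000000) × (0.667455, 0.000000) = (-0.051673, -0.000000)  (running Σ = (0.050978, -0.141120))
  m=1: (0.306839, 0.058370) × (0.381886, 0.346531) = (0.096950, 0.128620)  (running Σ = (0.147928, -0.012500))
  m=2: (0.092757, 0.036616) × (0.016061, 0.165064) = (-0.004554, 0.015899)  (running Σ = (0.143374, 0.003399))
  m=3: (-0.266653, -0.168651) × (-0.019456, 0.026136) = (0.009596, -0.003688)  (running Σ = (0.152970, -0.000289))
  m=4: (-0.131904, -0.123360) × (-0.004244, 0.000834) = (0.000663, 0.000414)  (running Σ = (0.153632, 0.000125))
  m=5: (0.179809, 0.246162) × (-0.000335, -0.000202) = (-0.000010, -0.000119)  (running Σ = (0.153622, 0.000006))
  m=6: (0.182656, 0.385099) × (-0.000006, -0.000021) = (0.000007, -0.000006)  (running Σ = (0.153629, -0.000000))
Total Σ_m = (0.153629, -0.000000). Multiply by 0.966644: (0.148504, -0.000000). P_6(cos γ) = 0.148504

0.148504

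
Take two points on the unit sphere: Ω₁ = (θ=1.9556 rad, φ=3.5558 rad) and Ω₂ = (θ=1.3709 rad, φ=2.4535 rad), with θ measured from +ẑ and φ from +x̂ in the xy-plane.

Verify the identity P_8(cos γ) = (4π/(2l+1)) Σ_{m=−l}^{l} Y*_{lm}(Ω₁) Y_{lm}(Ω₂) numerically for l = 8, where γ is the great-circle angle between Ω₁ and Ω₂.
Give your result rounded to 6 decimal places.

-0.274484

Addition theorem: P_8(cos γ) = (4π/17) Σ_m Y*_{lm}(Ω₁) Y_{lm}(Ω₂), m = −8…8:
  m=-8: (-0.276609, -0.048070) × (0.312443, -0.308127) = (-0.101236, 0.070212)  (running Σ = (-0.101236, 0.070212))
  m=-7: (-0.441547, 0.109057) × (-0.037010, 0.353692) = (-0.022231, -0.160208)  (running Σ = (-0.123467, -0.089997))
  m=-6: (-0.210559, 0.162187) × (0.075135, 0.113728) = (-0.034266, -0.011760)  (running Σ = (-0.157733, -0.101757))
  m=-5: (0.088771, -0.162401) × (-0.336101, -0.103552) = (-0.046653, 0.045391)  (running Σ = (-0.204386, -0.056366))
  m=-4: (0.029456, -0.341540) × (-0.021918, 0.008990) = (0.002425, 0.007751)  (running Σ = (-0.201961, -0.048615))
  m=-3: (0.009319, 0.027369) × (0.157439, -0.292709) = (0.009478, 0.001581)  (running Σ = (-0.192483, -0.047034))
  m=-2: (0.226814, 0.247218) × (0.005249, 0.026632) = (-0.005393, 0.007338)  (running Σ = (-0.197876, -0.039696))
  m=-1: (0.033768, 0.014846) × (0.247263, 0.203284) = (0.005332, 0.010535)  (running Σ = (-0.192545, -0.029161))
  m=0: (-0.327288, -0.000000) × (-0.042051, 0.000000) = (0.013763, 0.000000)  (running Σ = (-0.178782, -0.029161))
  m=1: (-0.033768, 0.014846) × (-0.247263, 0.203284) = (0.005332, -0.010535)  (running Σ = (-0.173450, -0.039696))
  m=2: (0.226814, -0.247218) × (0.005249, -0.026632) = (-0.005393, -0.007338)  (running Σ = (-0.178843, -0.047034))
  m=3: (-0.009319, 0.027369) × (-0.157439, -0.292709) = (0.009478, -0.001581)  (running Σ = (-0.169365, -0.048615))
  m=4: (0.029456, 0.341540) × (-0.021918, -0.008990) = (0.002425, -0.007751)  (running Σ = (-0.166941, -0.056366))
  m=5: (-0.088771, -0.162401) × (0.336101, -0.103552) = (-0.046653, -0.045391)  (running Σ = (-0.213594, -0.101757))
  m=6: (-0.210559, -0.162187) × (0.075135, -0.113728) = (-0.034266, 0.011760)  (running Σ = (-0.247859, -0.089997))
  m=7: (0.441547, 0.109057) × (0.037010, 0.353692) = (-0.022231, 0.160208)  (running Σ = (-0.270090, 0.070212))
  m=8: (-0.276609, 0.048070) × (0.312443, 0.308127) = (-0.101236, -0.070212)  (running Σ = (-0.371326, 0.000000))
Total Σ_m = (-0.371326, 0.000000). Multiply by 0.739198: (-0.274484, 0.000000). P_8(cos γ) = -0.274484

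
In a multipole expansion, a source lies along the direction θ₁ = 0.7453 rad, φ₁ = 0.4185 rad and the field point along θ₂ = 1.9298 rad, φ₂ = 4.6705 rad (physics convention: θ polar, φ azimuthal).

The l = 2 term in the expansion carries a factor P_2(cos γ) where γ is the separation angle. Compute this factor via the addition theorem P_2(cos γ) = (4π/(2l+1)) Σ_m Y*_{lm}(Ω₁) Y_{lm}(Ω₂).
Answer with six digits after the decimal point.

-0.062107

Summing Y*_{l m}(θ₁,φ₁)·Y_{l m}(θ₂,φ₂) over m ∈ [−2, 2]; prefactor 4π/(2·2+1) = 2.513274:
  [-2]  conj(Y_{2,-2})(Ω₁) = +0.118981+0.131941i ; Y_{2,-2}(Ω₂) = -0.337405-0.028333i ; Δ = -0.036406-0.047888i
  [-1]  conj(Y_{2,-1})(Ω₁) = +0.351804+0.156474i ; Y_{2,-1}(Ω₂) = +0.010642-0.253901i ; Δ = +0.043473-0.087658i
  [+0]  conj(Y_{2,0})(Ω₁) = +0.195595-0.000000i ; Y_{2,0}(Ω₂) = -0.198595+0.000000i ; Δ = -0.038844+0.000000i
  [+1]  conj(Y_{2,1})(Ω₁) = -0.351804+0.156474i ; Y_{2,1}(Ω₂) = -0.010642-0.253901i ; Δ = +0.043473+0.087658i
  [+2]  conj(Y_{2,2})(Ω₁) = +0.118981-0.131941i ; Y_{2,2}(Ω₂) = -0.337405+0.028333i ; Δ = -0.036406+0.047888i
Total Σ_m = -0.024712-0.000000i. Multiply by 2.513274: -0.062107-0.000000i. P_2(cos γ) = -0.062107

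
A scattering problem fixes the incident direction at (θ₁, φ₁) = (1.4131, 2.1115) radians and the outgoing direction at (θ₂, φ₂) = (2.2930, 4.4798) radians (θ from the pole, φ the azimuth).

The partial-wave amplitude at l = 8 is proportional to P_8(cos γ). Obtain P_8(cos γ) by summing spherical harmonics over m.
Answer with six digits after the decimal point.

0.282106

Addition theorem: P_8(cos γ) = (4π/17) Σ_m Y*_{lm}(Ω₁) Y_{lm}(Ω₂), m = −8…8:
  m=-8: Y*=-0.17593 - 0.43198j  Y=-0.01481 + 0.04963j  product 0.02405 - 0.00234j
  m=-7: Y*=-0.17797 + 0.23738j  Y=-0.18222 - 0.01046j  product 0.03491 - 0.04139j
  m=-6: Y*=-0.21889 - 0.02254j  Y=-0.06507 - 0.36745j  product 0.00596 + 0.08190j
  m=-5: Y*=0.13385 + 0.28574j  Y=0.41720 - 0.18026j  product 0.10735 + 0.09508j
  m=-4: Y*=-0.07153 + 0.10637j  Y=0.13137 + 0.17629j  product -0.02815 + 0.00136j
  m=-3: Y*=0.31438 + 0.01615j  Y=0.14332 - 0.17092j  product 0.04782 - 0.05142j
  m=-2: Y*=0.04007 + 0.07524j  Y=0.31706 + 0.15914j  product 0.00073 + 0.03023j
  m=-1: Y*=0.16068 - 0.26762j  Y=0.01548 - 0.06536j  product -0.01500 - 0.01465j
  m=+0: Y*=0.07235 + 0.00000j  Y=0.36374 + 0.00000j  product 0.02632 + 0.00000j
  m=+1: Y*=-0.16068 - 0.26762j  Y=-0.01548 - 0.06536j  product -0.01500 + 0.01465j
  m=+2: Y*=0.04007 - 0.07524j  Y=0.31706 - 0.15914j  product 0.00073 - 0.03023j
  m=+3: Y*=-0.31438 + 0.01615j  Y=-0.14332 - 0.17092j  product 0.04782 + 0.05142j
  m=+4: Y*=-0.07153 - 0.10637j  Y=0.13137 - 0.17629j  product -0.02815 - 0.00136j
  m=+5: Y*=-0.13385 + 0.28574j  Y=-0.41720 - 0.18026j  product 0.10735 - 0.09508j
  m=+6: Y*=-0.21889 + 0.02254j  Y=-0.06507 + 0.36745j  product 0.00596 - 0.08190j
  m=+7: Y*=0.17797 + 0.23738j  Y=0.18222 - 0.01046j  product 0.03491 + 0.04139j
  m=+8: Y*=-0.17593 + 0.43198j  Y=-0.01481 - 0.04963j  product 0.02405 + 0.00234j
Σ over m = 0.38164 + 0.00000j; ×(4π/17) → 0.28211 + 0.00000j. Real part: 0.282106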